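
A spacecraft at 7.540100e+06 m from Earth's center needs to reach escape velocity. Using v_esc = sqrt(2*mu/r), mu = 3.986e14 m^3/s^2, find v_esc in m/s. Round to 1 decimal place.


Step 1: 2*mu/r = 2 * 3.986e14 / 7.540100e+06 = 105728040.7422
Step 2: v_esc = sqrt(105728040.7422) = 10282.4 m/s

10282.4


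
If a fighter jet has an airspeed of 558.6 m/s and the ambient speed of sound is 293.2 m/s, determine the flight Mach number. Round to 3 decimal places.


Step 1: M = V / a = 558.6 / 293.2
Step 2: M = 1.905

1.905


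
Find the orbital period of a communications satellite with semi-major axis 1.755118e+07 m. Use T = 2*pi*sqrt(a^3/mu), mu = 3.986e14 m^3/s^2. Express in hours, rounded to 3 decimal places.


Step 1: a^3 / mu = 5.406534e+21 / 3.986e14 = 1.356381e+07
Step 2: sqrt(1.356381e+07) = 3682.9077 s
Step 3: T = 2*pi * 3682.9077 = 23140.39 s
Step 4: T in hours = 23140.39 / 3600 = 6.428 hours

6.428


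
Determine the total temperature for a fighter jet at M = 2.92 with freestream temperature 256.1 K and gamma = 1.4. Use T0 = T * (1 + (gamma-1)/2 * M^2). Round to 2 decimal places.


Step 1: (gamma-1)/2 = 0.2
Step 2: M^2 = 8.5264
Step 3: 1 + 0.2 * 8.5264 = 2.70528
Step 4: T0 = 256.1 * 2.70528 = 692.82 K

692.82


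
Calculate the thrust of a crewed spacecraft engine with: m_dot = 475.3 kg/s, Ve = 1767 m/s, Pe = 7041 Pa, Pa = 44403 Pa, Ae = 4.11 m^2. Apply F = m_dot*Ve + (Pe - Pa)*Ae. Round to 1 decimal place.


Step 1: Momentum thrust = m_dot * Ve = 475.3 * 1767 = 839855.1 N
Step 2: Pressure thrust = (Pe - Pa) * Ae = (7041 - 44403) * 4.11 = -153557.82 N
Step 3: Total thrust F = 839855.1 + -153557.82 = 686297.3 N

686297.3


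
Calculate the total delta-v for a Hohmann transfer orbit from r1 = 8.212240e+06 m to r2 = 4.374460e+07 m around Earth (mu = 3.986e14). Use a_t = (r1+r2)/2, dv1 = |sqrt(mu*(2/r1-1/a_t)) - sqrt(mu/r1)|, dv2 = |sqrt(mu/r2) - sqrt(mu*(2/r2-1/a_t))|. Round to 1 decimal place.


Step 1: Transfer semi-major axis a_t = (8.212240e+06 + 4.374460e+07) / 2 = 2.597842e+07 m
Step 2: v1 (circular at r1) = sqrt(mu/r1) = 6966.87 m/s
Step 3: v_t1 = sqrt(mu*(2/r1 - 1/a_t)) = 9040.53 m/s
Step 4: dv1 = |9040.53 - 6966.87| = 2073.65 m/s
Step 5: v2 (circular at r2) = 3018.61 m/s, v_t2 = 1697.19 m/s
Step 6: dv2 = |3018.61 - 1697.19| = 1321.41 m/s
Step 7: Total delta-v = 2073.65 + 1321.41 = 3395.1 m/s

3395.1


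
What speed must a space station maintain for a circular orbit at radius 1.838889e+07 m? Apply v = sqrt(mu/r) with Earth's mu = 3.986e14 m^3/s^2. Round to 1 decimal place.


Step 1: mu / r = 3.986e14 / 1.838889e+07 = 21676131.6208
Step 2: v = sqrt(21676131.6208) = 4655.8 m/s

4655.8


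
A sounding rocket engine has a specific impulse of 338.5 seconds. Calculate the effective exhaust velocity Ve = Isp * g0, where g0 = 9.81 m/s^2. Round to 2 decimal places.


Step 1: Ve = Isp * g0 = 338.5 * 9.81
Step 2: Ve = 3320.69 m/s

3320.69


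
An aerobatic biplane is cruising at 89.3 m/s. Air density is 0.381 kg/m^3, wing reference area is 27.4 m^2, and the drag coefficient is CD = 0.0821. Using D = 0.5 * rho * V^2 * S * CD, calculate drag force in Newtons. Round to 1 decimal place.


Step 1: Dynamic pressure q = 0.5 * 0.381 * 89.3^2 = 1519.1403 Pa
Step 2: Drag D = q * S * CD = 1519.1403 * 27.4 * 0.0821
Step 3: D = 3417.4 N

3417.4


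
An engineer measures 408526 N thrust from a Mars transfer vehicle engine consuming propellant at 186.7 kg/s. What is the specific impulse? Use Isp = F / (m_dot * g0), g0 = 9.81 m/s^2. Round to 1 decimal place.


Step 1: m_dot * g0 = 186.7 * 9.81 = 1831.53
Step 2: Isp = 408526 / 1831.53 = 223.1 s

223.1


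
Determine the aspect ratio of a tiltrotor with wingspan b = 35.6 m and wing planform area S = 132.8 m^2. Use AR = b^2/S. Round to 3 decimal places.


Step 1: b^2 = 35.6^2 = 1267.36
Step 2: AR = 1267.36 / 132.8 = 9.543

9.543


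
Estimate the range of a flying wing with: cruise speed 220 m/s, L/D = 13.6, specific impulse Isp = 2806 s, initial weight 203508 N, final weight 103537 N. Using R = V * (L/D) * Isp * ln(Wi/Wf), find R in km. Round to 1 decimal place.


Step 1: Coefficient = V * (L/D) * Isp = 220 * 13.6 * 2806 = 8395552.0 m
Step 2: Wi/Wf = 203508 / 103537 = 1.965558
Step 3: ln(1.965558) = 0.675776
Step 4: R = 8395552.0 * 0.675776 = 5673514.9 m = 5673.5 km

5673.5


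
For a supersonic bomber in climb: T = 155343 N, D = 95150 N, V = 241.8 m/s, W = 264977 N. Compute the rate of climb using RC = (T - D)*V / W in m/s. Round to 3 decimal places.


Step 1: Excess thrust = T - D = 155343 - 95150 = 60193 N
Step 2: Excess power = 60193 * 241.8 = 14554667.4 W
Step 3: RC = 14554667.4 / 264977 = 54.928 m/s

54.928


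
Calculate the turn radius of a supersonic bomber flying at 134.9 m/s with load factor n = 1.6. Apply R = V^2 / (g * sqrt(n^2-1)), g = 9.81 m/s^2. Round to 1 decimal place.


Step 1: V^2 = 134.9^2 = 18198.01
Step 2: n^2 - 1 = 1.6^2 - 1 = 1.56
Step 3: sqrt(1.56) = 1.249
Step 4: R = 18198.01 / (9.81 * 1.249) = 1485.2 m

1485.2


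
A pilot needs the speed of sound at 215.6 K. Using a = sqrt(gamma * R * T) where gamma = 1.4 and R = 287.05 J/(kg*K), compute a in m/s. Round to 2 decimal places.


Step 1: gamma * R * T = 1.4 * 287.05 * 215.6 = 86643.172
Step 2: a = sqrt(86643.172) = 294.35 m/s

294.35


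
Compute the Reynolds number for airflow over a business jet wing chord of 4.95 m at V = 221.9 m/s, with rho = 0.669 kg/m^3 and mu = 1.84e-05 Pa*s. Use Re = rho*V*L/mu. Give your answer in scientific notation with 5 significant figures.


Step 1: Numerator = rho * V * L = 0.669 * 221.9 * 4.95 = 734.832945
Step 2: Re = 734.832945 / 1.84e-05
Step 3: Re = 3.9937e+07

3.9937e+07


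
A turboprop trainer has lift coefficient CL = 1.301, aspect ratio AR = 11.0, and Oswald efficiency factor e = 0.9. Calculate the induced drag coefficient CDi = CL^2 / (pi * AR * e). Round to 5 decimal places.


Step 1: CL^2 = 1.301^2 = 1.692601
Step 2: pi * AR * e = 3.14159 * 11.0 * 0.9 = 31.101767
Step 3: CDi = 1.692601 / 31.101767 = 0.05442

0.05442


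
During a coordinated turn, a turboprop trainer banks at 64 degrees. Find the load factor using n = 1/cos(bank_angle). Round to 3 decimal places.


Step 1: Convert 64 degrees to radians = 1.117011
Step 2: cos(64 deg) = 0.438371
Step 3: n = 1 / 0.438371 = 2.281

2.281


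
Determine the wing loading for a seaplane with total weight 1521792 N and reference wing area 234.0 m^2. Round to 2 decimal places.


Step 1: Wing loading = W / S = 1521792 / 234.0
Step 2: Wing loading = 6503.38 N/m^2

6503.38


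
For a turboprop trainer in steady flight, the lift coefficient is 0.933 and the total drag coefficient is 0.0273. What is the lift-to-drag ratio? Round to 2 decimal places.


Step 1: L/D = CL / CD = 0.933 / 0.0273
Step 2: L/D = 34.18

34.18


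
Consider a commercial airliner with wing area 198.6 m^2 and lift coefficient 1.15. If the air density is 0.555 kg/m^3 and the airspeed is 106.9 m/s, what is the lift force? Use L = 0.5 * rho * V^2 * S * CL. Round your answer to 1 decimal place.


Step 1: Calculate dynamic pressure q = 0.5 * 0.555 * 106.9^2 = 0.5 * 0.555 * 11427.61 = 3171.1618 Pa
Step 2: Multiply by wing area and lift coefficient: L = 3171.1618 * 198.6 * 1.15
Step 3: L = 629792.7285 * 1.15 = 724261.6 N

724261.6


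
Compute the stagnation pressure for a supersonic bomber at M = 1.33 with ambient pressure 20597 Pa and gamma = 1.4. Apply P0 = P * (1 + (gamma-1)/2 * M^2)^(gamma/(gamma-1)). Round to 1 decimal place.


Step 1: (gamma-1)/2 * M^2 = 0.2 * 1.7689 = 0.35378
Step 2: 1 + 0.35378 = 1.35378
Step 3: Exponent gamma/(gamma-1) = 3.5
Step 4: P0 = 20597 * 1.35378^3.5 = 59459.6 Pa

59459.6


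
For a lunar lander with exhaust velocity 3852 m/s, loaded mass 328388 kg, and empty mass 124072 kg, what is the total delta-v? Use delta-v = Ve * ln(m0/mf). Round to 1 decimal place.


Step 1: Mass ratio m0/mf = 328388 / 124072 = 2.646753
Step 2: ln(2.646753) = 0.973334
Step 3: delta-v = 3852 * 0.973334 = 3749.3 m/s

3749.3


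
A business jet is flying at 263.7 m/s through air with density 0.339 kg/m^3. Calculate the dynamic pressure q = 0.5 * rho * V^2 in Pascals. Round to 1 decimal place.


Step 1: V^2 = 263.7^2 = 69537.69
Step 2: q = 0.5 * 0.339 * 69537.69
Step 3: q = 11786.6 Pa

11786.6


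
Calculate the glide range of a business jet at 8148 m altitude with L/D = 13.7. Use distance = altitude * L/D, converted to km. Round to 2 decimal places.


Step 1: Glide distance = altitude * L/D = 8148 * 13.7 = 111627.6 m
Step 2: Convert to km: 111627.6 / 1000 = 111.63 km

111.63


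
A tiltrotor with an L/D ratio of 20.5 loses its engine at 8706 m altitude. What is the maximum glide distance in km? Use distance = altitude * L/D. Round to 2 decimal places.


Step 1: Glide distance = altitude * L/D = 8706 * 20.5 = 178473.0 m
Step 2: Convert to km: 178473.0 / 1000 = 178.47 km

178.47


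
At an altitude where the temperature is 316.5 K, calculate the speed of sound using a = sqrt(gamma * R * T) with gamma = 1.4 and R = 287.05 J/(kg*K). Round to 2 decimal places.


Step 1: gamma * R * T = 1.4 * 287.05 * 316.5 = 127191.855
Step 2: a = sqrt(127191.855) = 356.64 m/s

356.64


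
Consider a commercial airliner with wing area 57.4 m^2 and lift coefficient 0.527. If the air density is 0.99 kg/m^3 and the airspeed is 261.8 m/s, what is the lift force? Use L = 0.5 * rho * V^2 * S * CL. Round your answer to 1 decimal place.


Step 1: Calculate dynamic pressure q = 0.5 * 0.99 * 261.8^2 = 0.5 * 0.99 * 68539.24 = 33926.9238 Pa
Step 2: Multiply by wing area and lift coefficient: L = 33926.9238 * 57.4 * 0.527
Step 3: L = 1947405.4261 * 0.527 = 1026282.7 N

1026282.7


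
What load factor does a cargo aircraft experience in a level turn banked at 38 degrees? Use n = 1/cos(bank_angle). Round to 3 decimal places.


Step 1: Convert 38 degrees to radians = 0.663225
Step 2: cos(38 deg) = 0.788011
Step 3: n = 1 / 0.788011 = 1.269

1.269


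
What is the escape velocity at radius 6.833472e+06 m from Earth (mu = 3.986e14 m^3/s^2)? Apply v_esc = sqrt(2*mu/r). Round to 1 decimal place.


Step 1: 2*mu/r = 2 * 3.986e14 / 6.833472e+06 = 116661047.2685
Step 2: v_esc = sqrt(116661047.2685) = 10801.0 m/s

10801.0


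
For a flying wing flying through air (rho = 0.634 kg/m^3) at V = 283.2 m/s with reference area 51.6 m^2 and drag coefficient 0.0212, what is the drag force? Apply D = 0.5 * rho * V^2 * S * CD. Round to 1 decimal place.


Step 1: Dynamic pressure q = 0.5 * 0.634 * 283.2^2 = 25424.1101 Pa
Step 2: Drag D = q * S * CD = 25424.1101 * 51.6 * 0.0212
Step 3: D = 27811.9 N

27811.9


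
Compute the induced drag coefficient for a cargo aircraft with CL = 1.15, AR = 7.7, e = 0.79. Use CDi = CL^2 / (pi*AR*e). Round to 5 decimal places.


Step 1: CL^2 = 1.15^2 = 1.3225
Step 2: pi * AR * e = 3.14159 * 7.7 * 0.79 = 19.110308
Step 3: CDi = 1.3225 / 19.110308 = 0.06920

0.06920


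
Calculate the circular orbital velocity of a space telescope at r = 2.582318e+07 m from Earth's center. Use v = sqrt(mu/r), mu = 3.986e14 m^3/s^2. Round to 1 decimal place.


Step 1: mu / r = 3.986e14 / 2.582318e+07 = 15435744.1647
Step 2: v = sqrt(15435744.1647) = 3928.8 m/s

3928.8


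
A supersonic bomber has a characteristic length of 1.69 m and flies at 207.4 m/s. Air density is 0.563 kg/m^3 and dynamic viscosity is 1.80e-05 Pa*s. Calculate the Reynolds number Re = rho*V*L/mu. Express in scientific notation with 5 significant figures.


Step 1: Numerator = rho * V * L = 0.563 * 207.4 * 1.69 = 197.334878
Step 2: Re = 197.334878 / 1.80e-05
Step 3: Re = 1.0963e+07

1.0963e+07


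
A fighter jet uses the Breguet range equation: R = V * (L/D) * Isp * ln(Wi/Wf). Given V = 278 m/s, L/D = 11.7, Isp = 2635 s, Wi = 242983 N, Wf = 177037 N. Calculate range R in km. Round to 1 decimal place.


Step 1: Coefficient = V * (L/D) * Isp = 278 * 11.7 * 2635 = 8570601.0 m
Step 2: Wi/Wf = 242983 / 177037 = 1.372498
Step 3: ln(1.372498) = 0.316633
Step 4: R = 8570601.0 * 0.316633 = 2713732.8 m = 2713.7 km

2713.7


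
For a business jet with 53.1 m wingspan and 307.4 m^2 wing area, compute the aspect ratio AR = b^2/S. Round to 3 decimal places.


Step 1: b^2 = 53.1^2 = 2819.61
Step 2: AR = 2819.61 / 307.4 = 9.172

9.172


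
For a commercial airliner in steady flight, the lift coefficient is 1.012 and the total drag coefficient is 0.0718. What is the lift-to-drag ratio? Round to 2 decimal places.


Step 1: L/D = CL / CD = 1.012 / 0.0718
Step 2: L/D = 14.09

14.09


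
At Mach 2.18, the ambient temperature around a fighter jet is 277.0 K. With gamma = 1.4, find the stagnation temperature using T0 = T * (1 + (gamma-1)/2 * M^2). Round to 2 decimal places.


Step 1: (gamma-1)/2 = 0.2
Step 2: M^2 = 4.7524
Step 3: 1 + 0.2 * 4.7524 = 1.95048
Step 4: T0 = 277.0 * 1.95048 = 540.28 K

540.28


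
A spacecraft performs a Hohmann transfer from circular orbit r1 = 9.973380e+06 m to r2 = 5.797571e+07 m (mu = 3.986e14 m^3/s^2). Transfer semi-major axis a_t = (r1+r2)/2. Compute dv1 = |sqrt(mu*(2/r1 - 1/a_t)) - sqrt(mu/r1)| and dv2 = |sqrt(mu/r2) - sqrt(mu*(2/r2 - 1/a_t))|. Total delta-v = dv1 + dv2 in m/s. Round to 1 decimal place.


Step 1: Transfer semi-major axis a_t = (9.973380e+06 + 5.797571e+07) / 2 = 3.397454e+07 m
Step 2: v1 (circular at r1) = sqrt(mu/r1) = 6321.9 m/s
Step 3: v_t1 = sqrt(mu*(2/r1 - 1/a_t)) = 8258.36 m/s
Step 4: dv1 = |8258.36 - 6321.9| = 1936.46 m/s
Step 5: v2 (circular at r2) = 2622.08 m/s, v_t2 = 1420.66 m/s
Step 6: dv2 = |2622.08 - 1420.66| = 1201.42 m/s
Step 7: Total delta-v = 1936.46 + 1201.42 = 3137.9 m/s

3137.9


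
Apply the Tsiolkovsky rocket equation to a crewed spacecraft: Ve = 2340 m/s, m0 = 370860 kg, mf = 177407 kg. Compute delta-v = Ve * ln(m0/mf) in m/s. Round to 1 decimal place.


Step 1: Mass ratio m0/mf = 370860 / 177407 = 2.090447
Step 2: ln(2.090447) = 0.737378
Step 3: delta-v = 2340 * 0.737378 = 1725.5 m/s

1725.5


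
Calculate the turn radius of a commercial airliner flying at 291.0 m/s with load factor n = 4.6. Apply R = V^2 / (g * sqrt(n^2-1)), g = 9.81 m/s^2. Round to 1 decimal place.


Step 1: V^2 = 291.0^2 = 84681.0
Step 2: n^2 - 1 = 4.6^2 - 1 = 20.16
Step 3: sqrt(20.16) = 4.489989
Step 4: R = 84681.0 / (9.81 * 4.489989) = 1922.5 m

1922.5


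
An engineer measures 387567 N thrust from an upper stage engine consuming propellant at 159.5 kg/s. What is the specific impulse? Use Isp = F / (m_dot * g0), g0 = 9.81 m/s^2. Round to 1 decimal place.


Step 1: m_dot * g0 = 159.5 * 9.81 = 1564.7
Step 2: Isp = 387567 / 1564.7 = 247.7 s

247.7


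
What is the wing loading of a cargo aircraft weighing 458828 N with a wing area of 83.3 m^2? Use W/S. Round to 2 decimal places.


Step 1: Wing loading = W / S = 458828 / 83.3
Step 2: Wing loading = 5508.14 N/m^2

5508.14


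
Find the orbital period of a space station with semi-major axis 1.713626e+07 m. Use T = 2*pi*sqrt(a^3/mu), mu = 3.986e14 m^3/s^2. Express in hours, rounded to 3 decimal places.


Step 1: a^3 / mu = 5.032087e+21 / 3.986e14 = 1.262440e+07
Step 2: sqrt(1.262440e+07) = 3553.0835 s
Step 3: T = 2*pi * 3553.0835 = 22324.68 s
Step 4: T in hours = 22324.68 / 3600 = 6.201 hours

6.201


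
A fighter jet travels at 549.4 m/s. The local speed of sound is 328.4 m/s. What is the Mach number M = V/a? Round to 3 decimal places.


Step 1: M = V / a = 549.4 / 328.4
Step 2: M = 1.673

1.673


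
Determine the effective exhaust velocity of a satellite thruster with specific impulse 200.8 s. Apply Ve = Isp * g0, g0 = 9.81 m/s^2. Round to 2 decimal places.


Step 1: Ve = Isp * g0 = 200.8 * 9.81
Step 2: Ve = 1969.85 m/s

1969.85


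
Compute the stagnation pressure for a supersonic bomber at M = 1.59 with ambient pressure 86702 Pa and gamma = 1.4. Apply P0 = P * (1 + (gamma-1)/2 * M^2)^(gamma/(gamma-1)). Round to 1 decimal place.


Step 1: (gamma-1)/2 * M^2 = 0.2 * 2.5281 = 0.50562
Step 2: 1 + 0.50562 = 1.50562
Step 3: Exponent gamma/(gamma-1) = 3.5
Step 4: P0 = 86702 * 1.50562^3.5 = 363105.6 Pa

363105.6


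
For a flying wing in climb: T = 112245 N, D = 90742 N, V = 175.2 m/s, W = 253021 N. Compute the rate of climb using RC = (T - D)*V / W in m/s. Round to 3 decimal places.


Step 1: Excess thrust = T - D = 112245 - 90742 = 21503 N
Step 2: Excess power = 21503 * 175.2 = 3767325.6 W
Step 3: RC = 3767325.6 / 253021 = 14.889 m/s

14.889


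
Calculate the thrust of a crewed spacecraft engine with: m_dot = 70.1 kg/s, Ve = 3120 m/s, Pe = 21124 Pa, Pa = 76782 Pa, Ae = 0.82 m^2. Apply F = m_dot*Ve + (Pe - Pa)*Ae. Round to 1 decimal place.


Step 1: Momentum thrust = m_dot * Ve = 70.1 * 3120 = 218712.0 N
Step 2: Pressure thrust = (Pe - Pa) * Ae = (21124 - 76782) * 0.82 = -45639.56 N
Step 3: Total thrust F = 218712.0 + -45639.56 = 173072.4 N

173072.4


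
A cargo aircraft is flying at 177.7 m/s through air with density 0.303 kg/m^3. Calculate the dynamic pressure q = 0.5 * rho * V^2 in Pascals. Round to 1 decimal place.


Step 1: V^2 = 177.7^2 = 31577.29
Step 2: q = 0.5 * 0.303 * 31577.29
Step 3: q = 4784.0 Pa

4784.0


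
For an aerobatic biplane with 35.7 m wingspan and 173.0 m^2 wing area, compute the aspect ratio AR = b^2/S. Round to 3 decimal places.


Step 1: b^2 = 35.7^2 = 1274.49
Step 2: AR = 1274.49 / 173.0 = 7.367

7.367


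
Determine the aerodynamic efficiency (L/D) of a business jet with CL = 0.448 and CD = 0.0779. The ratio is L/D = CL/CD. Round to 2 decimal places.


Step 1: L/D = CL / CD = 0.448 / 0.0779
Step 2: L/D = 5.75

5.75


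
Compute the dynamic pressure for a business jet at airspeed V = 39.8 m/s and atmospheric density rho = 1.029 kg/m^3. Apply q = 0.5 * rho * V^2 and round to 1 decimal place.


Step 1: V^2 = 39.8^2 = 1584.04
Step 2: q = 0.5 * 1.029 * 1584.04
Step 3: q = 815.0 Pa

815.0


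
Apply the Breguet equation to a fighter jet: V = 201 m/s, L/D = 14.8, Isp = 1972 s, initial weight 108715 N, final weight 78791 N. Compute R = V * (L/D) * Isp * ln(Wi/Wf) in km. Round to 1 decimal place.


Step 1: Coefficient = V * (L/D) * Isp = 201 * 14.8 * 1972 = 5866305.6 m
Step 2: Wi/Wf = 108715 / 78791 = 1.37979
Step 3: ln(1.37979) = 0.321931
Step 4: R = 5866305.6 * 0.321931 = 1888545.6 m = 1888.5 km

1888.5


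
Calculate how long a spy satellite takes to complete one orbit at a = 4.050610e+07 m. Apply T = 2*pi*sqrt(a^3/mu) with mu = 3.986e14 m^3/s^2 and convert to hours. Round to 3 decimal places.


Step 1: a^3 / mu = 6.646015e+22 / 3.986e14 = 1.667339e+08
Step 2: sqrt(1.667339e+08) = 12912.5495 s
Step 3: T = 2*pi * 12912.5495 = 81131.94 s
Step 4: T in hours = 81131.94 / 3600 = 22.537 hours

22.537


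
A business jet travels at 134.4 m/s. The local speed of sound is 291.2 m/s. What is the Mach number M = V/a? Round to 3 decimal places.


Step 1: M = V / a = 134.4 / 291.2
Step 2: M = 0.462

0.462


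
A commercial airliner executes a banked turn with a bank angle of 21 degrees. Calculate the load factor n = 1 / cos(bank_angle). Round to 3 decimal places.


Step 1: Convert 21 degrees to radians = 0.366519
Step 2: cos(21 deg) = 0.93358
Step 3: n = 1 / 0.93358 = 1.071

1.071


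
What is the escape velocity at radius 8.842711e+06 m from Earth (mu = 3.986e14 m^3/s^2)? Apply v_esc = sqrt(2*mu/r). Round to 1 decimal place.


Step 1: 2*mu/r = 2 * 3.986e14 / 8.842711e+06 = 90153347.7686
Step 2: v_esc = sqrt(90153347.7686) = 9494.9 m/s

9494.9


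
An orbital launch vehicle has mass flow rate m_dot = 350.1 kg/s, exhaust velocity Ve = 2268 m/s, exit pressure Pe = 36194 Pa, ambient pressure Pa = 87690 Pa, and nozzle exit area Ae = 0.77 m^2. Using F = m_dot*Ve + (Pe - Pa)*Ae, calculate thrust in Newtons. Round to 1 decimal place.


Step 1: Momentum thrust = m_dot * Ve = 350.1 * 2268 = 794026.8 N
Step 2: Pressure thrust = (Pe - Pa) * Ae = (36194 - 87690) * 0.77 = -39651.92 N
Step 3: Total thrust F = 794026.8 + -39651.92 = 754374.9 N

754374.9


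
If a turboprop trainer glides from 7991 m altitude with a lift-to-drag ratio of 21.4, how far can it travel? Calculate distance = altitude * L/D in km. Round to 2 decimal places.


Step 1: Glide distance = altitude * L/D = 7991 * 21.4 = 171007.4 m
Step 2: Convert to km: 171007.4 / 1000 = 171.01 km

171.01


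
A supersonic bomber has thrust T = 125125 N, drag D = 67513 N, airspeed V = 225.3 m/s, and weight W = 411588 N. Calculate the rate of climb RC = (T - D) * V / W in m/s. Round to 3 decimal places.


Step 1: Excess thrust = T - D = 125125 - 67513 = 57612 N
Step 2: Excess power = 57612 * 225.3 = 12979983.6 W
Step 3: RC = 12979983.6 / 411588 = 31.536 m/s

31.536


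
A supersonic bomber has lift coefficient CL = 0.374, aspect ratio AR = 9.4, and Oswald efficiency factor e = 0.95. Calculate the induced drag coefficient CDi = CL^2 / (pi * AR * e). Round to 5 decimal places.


Step 1: CL^2 = 0.374^2 = 0.139876
Step 2: pi * AR * e = 3.14159 * 9.4 * 0.95 = 28.054422
Step 3: CDi = 0.139876 / 28.054422 = 0.00499

0.00499


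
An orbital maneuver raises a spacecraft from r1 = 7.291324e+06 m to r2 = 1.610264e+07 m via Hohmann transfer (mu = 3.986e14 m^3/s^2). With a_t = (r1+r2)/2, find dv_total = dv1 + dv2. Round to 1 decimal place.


Step 1: Transfer semi-major axis a_t = (7.291324e+06 + 1.610264e+07) / 2 = 1.169698e+07 m
Step 2: v1 (circular at r1) = sqrt(mu/r1) = 7393.76 m/s
Step 3: v_t1 = sqrt(mu*(2/r1 - 1/a_t)) = 8675.15 m/s
Step 4: dv1 = |8675.15 - 7393.76| = 1281.39 m/s
Step 5: v2 (circular at r2) = 4975.31 m/s, v_t2 = 3928.13 m/s
Step 6: dv2 = |4975.31 - 3928.13| = 1047.17 m/s
Step 7: Total delta-v = 1281.39 + 1047.17 = 2328.6 m/s

2328.6


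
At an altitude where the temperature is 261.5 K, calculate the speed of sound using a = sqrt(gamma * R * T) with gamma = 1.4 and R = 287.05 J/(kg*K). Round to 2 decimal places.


Step 1: gamma * R * T = 1.4 * 287.05 * 261.5 = 105089.005
Step 2: a = sqrt(105089.005) = 324.17 m/s

324.17


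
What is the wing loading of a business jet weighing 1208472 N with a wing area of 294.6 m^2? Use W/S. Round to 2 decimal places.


Step 1: Wing loading = W / S = 1208472 / 294.6
Step 2: Wing loading = 4102.08 N/m^2

4102.08


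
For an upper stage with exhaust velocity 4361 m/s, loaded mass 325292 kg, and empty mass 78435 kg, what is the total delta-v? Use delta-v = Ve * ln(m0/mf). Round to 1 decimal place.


Step 1: Mass ratio m0/mf = 325292 / 78435 = 4.147281
Step 2: ln(4.147281) = 1.422453
Step 3: delta-v = 4361 * 1.422453 = 6203.3 m/s

6203.3


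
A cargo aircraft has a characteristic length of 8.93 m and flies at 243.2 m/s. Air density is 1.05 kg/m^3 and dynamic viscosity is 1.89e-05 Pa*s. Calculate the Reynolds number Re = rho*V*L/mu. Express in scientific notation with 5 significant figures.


Step 1: Numerator = rho * V * L = 1.05 * 243.2 * 8.93 = 2280.3648
Step 2: Re = 2280.3648 / 1.89e-05
Step 3: Re = 1.2065e+08

1.2065e+08


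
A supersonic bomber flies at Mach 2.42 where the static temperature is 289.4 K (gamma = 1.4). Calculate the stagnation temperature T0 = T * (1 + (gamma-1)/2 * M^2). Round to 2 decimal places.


Step 1: (gamma-1)/2 = 0.2
Step 2: M^2 = 5.8564
Step 3: 1 + 0.2 * 5.8564 = 2.17128
Step 4: T0 = 289.4 * 2.17128 = 628.37 K

628.37


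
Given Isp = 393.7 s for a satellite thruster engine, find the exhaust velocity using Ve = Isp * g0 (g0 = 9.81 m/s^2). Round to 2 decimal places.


Step 1: Ve = Isp * g0 = 393.7 * 9.81
Step 2: Ve = 3862.20 m/s

3862.20


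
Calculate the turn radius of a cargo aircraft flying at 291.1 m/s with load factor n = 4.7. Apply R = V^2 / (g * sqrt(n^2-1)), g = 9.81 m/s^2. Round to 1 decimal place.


Step 1: V^2 = 291.1^2 = 84739.21
Step 2: n^2 - 1 = 4.7^2 - 1 = 21.09
Step 3: sqrt(21.09) = 4.592385
Step 4: R = 84739.21 / (9.81 * 4.592385) = 1880.9 m

1880.9


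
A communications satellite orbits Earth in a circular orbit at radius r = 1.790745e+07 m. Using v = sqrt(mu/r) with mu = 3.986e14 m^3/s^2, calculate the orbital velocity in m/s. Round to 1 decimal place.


Step 1: mu / r = 3.986e14 / 1.790745e+07 = 22258892.2488
Step 2: v = sqrt(22258892.2488) = 4717.9 m/s

4717.9


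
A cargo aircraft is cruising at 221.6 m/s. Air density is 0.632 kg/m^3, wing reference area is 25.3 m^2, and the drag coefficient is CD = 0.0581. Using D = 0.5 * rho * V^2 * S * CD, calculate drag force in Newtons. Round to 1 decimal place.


Step 1: Dynamic pressure q = 0.5 * 0.632 * 221.6^2 = 15517.673 Pa
Step 2: Drag D = q * S * CD = 15517.673 * 25.3 * 0.0581
Step 3: D = 22809.9 N

22809.9


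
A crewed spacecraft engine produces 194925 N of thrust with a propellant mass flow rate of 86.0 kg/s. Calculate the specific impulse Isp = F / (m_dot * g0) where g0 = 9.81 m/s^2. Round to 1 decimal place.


Step 1: m_dot * g0 = 86.0 * 9.81 = 843.66
Step 2: Isp = 194925 / 843.66 = 231.0 s

231.0


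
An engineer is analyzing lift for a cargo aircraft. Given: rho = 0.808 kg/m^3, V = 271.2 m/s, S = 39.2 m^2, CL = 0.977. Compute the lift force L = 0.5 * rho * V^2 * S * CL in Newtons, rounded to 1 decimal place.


Step 1: Calculate dynamic pressure q = 0.5 * 0.808 * 271.2^2 = 0.5 * 0.808 * 73549.44 = 29713.9738 Pa
Step 2: Multiply by wing area and lift coefficient: L = 29713.9738 * 39.2 * 0.977
Step 3: L = 1164787.7714 * 0.977 = 1137997.7 N

1137997.7


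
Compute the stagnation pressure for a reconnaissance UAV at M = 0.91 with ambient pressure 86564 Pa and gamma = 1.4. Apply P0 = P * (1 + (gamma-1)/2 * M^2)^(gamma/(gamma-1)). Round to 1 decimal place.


Step 1: (gamma-1)/2 * M^2 = 0.2 * 0.8281 = 0.16562
Step 2: 1 + 0.16562 = 1.16562
Step 3: Exponent gamma/(gamma-1) = 3.5
Step 4: P0 = 86564 * 1.16562^3.5 = 148008.5 Pa

148008.5


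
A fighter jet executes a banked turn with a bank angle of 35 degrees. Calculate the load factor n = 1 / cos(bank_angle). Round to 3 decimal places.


Step 1: Convert 35 degrees to radians = 0.610865
Step 2: cos(35 deg) = 0.819152
Step 3: n = 1 / 0.819152 = 1.221

1.221


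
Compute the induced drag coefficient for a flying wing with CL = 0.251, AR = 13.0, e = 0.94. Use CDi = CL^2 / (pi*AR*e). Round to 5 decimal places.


Step 1: CL^2 = 0.251^2 = 0.063001
Step 2: pi * AR * e = 3.14159 * 13.0 * 0.94 = 38.390262
Step 3: CDi = 0.063001 / 38.390262 = 0.00164

0.00164


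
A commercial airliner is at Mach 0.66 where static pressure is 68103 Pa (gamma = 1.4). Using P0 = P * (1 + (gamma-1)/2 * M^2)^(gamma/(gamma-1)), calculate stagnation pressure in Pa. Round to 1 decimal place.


Step 1: (gamma-1)/2 * M^2 = 0.2 * 0.4356 = 0.08712
Step 2: 1 + 0.08712 = 1.08712
Step 3: Exponent gamma/(gamma-1) = 3.5
Step 4: P0 = 68103 * 1.08712^3.5 = 91230.0 Pa

91230.0


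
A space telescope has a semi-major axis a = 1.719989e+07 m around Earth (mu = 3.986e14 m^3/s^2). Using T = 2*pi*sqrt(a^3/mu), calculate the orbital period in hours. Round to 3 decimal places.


Step 1: a^3 / mu = 5.088350e+21 / 3.986e14 = 1.276556e+07
Step 2: sqrt(1.276556e+07) = 3572.8917 s
Step 3: T = 2*pi * 3572.8917 = 22449.14 s
Step 4: T in hours = 22449.14 / 3600 = 6.236 hours

6.236


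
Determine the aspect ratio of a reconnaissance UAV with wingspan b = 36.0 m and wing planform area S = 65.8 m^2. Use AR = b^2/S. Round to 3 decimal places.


Step 1: b^2 = 36.0^2 = 1296.0
Step 2: AR = 1296.0 / 65.8 = 19.696

19.696


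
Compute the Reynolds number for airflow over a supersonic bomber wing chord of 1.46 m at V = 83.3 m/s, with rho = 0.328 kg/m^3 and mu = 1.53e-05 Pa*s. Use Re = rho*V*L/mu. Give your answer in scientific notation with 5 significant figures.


Step 1: Numerator = rho * V * L = 0.328 * 83.3 * 1.46 = 39.890704
Step 2: Re = 39.890704 / 1.53e-05
Step 3: Re = 2.6072e+06

2.6072e+06


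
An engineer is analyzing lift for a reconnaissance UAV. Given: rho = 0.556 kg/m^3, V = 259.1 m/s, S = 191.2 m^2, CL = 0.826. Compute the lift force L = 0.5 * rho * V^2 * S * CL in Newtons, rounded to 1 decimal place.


Step 1: Calculate dynamic pressure q = 0.5 * 0.556 * 259.1^2 = 0.5 * 0.556 * 67132.81 = 18662.9212 Pa
Step 2: Multiply by wing area and lift coefficient: L = 18662.9212 * 191.2 * 0.826
Step 3: L = 3568350.5296 * 0.826 = 2947457.5 N

2947457.5


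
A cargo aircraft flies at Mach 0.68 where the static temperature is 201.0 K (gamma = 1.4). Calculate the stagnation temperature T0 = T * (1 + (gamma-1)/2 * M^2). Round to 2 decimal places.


Step 1: (gamma-1)/2 = 0.2
Step 2: M^2 = 0.4624
Step 3: 1 + 0.2 * 0.4624 = 1.09248
Step 4: T0 = 201.0 * 1.09248 = 219.59 K

219.59


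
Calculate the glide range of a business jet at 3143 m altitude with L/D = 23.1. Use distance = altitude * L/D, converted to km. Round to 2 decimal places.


Step 1: Glide distance = altitude * L/D = 3143 * 23.1 = 72603.3 m
Step 2: Convert to km: 72603.3 / 1000 = 72.60 km

72.60


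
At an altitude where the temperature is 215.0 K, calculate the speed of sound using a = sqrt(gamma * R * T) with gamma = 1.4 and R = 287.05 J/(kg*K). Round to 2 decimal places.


Step 1: gamma * R * T = 1.4 * 287.05 * 215.0 = 86402.05
Step 2: a = sqrt(86402.05) = 293.94 m/s

293.94


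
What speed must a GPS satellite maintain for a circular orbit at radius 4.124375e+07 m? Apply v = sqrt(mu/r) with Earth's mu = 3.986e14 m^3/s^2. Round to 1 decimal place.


Step 1: mu / r = 3.986e14 / 4.124375e+07 = 9664494.6204
Step 2: v = sqrt(9664494.6204) = 3108.8 m/s

3108.8


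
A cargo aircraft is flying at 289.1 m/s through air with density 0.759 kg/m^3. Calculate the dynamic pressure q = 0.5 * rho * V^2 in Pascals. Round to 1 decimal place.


Step 1: V^2 = 289.1^2 = 83578.81
Step 2: q = 0.5 * 0.759 * 83578.81
Step 3: q = 31718.2 Pa

31718.2


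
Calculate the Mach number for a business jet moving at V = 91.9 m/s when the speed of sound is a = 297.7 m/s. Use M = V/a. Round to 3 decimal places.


Step 1: M = V / a = 91.9 / 297.7
Step 2: M = 0.309

0.309


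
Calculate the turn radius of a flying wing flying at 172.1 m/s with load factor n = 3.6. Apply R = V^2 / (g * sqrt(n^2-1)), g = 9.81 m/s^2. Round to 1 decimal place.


Step 1: V^2 = 172.1^2 = 29618.41
Step 2: n^2 - 1 = 3.6^2 - 1 = 11.96
Step 3: sqrt(11.96) = 3.458323
Step 4: R = 29618.41 / (9.81 * 3.458323) = 873.0 m

873.0


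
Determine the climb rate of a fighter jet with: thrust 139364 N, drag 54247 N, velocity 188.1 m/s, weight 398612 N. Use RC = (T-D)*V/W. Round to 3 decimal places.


Step 1: Excess thrust = T - D = 139364 - 54247 = 85117 N
Step 2: Excess power = 85117 * 188.1 = 16010507.7 W
Step 3: RC = 16010507.7 / 398612 = 40.166 m/s

40.166


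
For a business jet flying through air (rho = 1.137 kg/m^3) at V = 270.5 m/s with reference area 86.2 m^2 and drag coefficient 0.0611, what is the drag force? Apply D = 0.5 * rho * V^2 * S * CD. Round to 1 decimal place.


Step 1: Dynamic pressure q = 0.5 * 1.137 * 270.5^2 = 41597.2871 Pa
Step 2: Drag D = q * S * CD = 41597.2871 * 86.2 * 0.0611
Step 3: D = 219085.4 N

219085.4


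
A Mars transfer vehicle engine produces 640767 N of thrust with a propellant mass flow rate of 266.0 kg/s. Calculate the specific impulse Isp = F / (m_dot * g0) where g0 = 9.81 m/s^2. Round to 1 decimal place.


Step 1: m_dot * g0 = 266.0 * 9.81 = 2609.46
Step 2: Isp = 640767 / 2609.46 = 245.6 s

245.6


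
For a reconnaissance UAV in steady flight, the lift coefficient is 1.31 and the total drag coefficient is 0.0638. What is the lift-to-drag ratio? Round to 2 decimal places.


Step 1: L/D = CL / CD = 1.31 / 0.0638
Step 2: L/D = 20.53

20.53


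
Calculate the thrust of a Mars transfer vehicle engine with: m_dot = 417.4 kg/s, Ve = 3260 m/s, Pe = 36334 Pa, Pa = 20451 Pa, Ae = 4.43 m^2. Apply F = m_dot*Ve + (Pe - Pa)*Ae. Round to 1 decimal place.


Step 1: Momentum thrust = m_dot * Ve = 417.4 * 3260 = 1360724.0 N
Step 2: Pressure thrust = (Pe - Pa) * Ae = (36334 - 20451) * 4.43 = 70361.69 N
Step 3: Total thrust F = 1360724.0 + 70361.69 = 1431085.7 N

1431085.7


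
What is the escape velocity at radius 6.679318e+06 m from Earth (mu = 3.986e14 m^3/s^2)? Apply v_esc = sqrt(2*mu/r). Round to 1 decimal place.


Step 1: 2*mu/r = 2 * 3.986e14 / 6.679318e+06 = 119353502.8576
Step 2: v_esc = sqrt(119353502.8576) = 10924.9 m/s

10924.9


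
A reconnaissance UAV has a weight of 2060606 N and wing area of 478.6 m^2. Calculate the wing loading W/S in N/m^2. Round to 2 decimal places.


Step 1: Wing loading = W / S = 2060606 / 478.6
Step 2: Wing loading = 4305.49 N/m^2

4305.49


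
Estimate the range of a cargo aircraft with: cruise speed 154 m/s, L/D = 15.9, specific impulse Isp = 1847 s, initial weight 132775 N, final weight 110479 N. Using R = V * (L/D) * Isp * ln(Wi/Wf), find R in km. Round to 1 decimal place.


Step 1: Coefficient = V * (L/D) * Isp = 154 * 15.9 * 1847 = 4522564.2 m
Step 2: Wi/Wf = 132775 / 110479 = 1.201812
Step 3: ln(1.201812) = 0.183831
Step 4: R = 4522564.2 * 0.183831 = 831385.3 m = 831.4 km

831.4


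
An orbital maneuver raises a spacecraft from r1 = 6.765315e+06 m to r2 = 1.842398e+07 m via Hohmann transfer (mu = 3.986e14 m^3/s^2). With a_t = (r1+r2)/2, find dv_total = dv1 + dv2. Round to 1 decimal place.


Step 1: Transfer semi-major axis a_t = (6.765315e+06 + 1.842398e+07) / 2 = 1.259465e+07 m
Step 2: v1 (circular at r1) = sqrt(mu/r1) = 7675.82 m/s
Step 3: v_t1 = sqrt(mu*(2/r1 - 1/a_t)) = 9283.75 m/s
Step 4: dv1 = |9283.75 - 7675.82| = 1607.93 m/s
Step 5: v2 (circular at r2) = 4651.33 m/s, v_t2 = 3409.01 m/s
Step 6: dv2 = |4651.33 - 3409.01| = 1242.32 m/s
Step 7: Total delta-v = 1607.93 + 1242.32 = 2850.3 m/s

2850.3


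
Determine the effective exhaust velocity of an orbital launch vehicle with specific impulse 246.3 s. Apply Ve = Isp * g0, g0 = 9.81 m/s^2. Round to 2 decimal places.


Step 1: Ve = Isp * g0 = 246.3 * 9.81
Step 2: Ve = 2416.20 m/s

2416.20


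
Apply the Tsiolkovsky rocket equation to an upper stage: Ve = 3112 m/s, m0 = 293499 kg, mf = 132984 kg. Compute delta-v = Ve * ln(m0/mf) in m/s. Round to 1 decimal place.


Step 1: Mass ratio m0/mf = 293499 / 132984 = 2.207025
Step 2: ln(2.207025) = 0.791645
Step 3: delta-v = 3112 * 0.791645 = 2463.6 m/s

2463.6


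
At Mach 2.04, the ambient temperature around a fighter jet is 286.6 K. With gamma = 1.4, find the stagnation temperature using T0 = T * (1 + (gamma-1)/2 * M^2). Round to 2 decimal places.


Step 1: (gamma-1)/2 = 0.2
Step 2: M^2 = 4.1616
Step 3: 1 + 0.2 * 4.1616 = 1.83232
Step 4: T0 = 286.6 * 1.83232 = 525.14 K

525.14


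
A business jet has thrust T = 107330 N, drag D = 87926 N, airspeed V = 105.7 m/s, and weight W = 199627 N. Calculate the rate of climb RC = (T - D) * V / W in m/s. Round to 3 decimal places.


Step 1: Excess thrust = T - D = 107330 - 87926 = 19404 N
Step 2: Excess power = 19404 * 105.7 = 2051002.8 W
Step 3: RC = 2051002.8 / 199627 = 10.274 m/s

10.274


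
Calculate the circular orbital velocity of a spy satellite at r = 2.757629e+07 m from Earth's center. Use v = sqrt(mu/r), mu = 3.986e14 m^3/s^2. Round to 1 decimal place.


Step 1: mu / r = 3.986e14 / 2.757629e+07 = 14454446.1927
Step 2: v = sqrt(14454446.1927) = 3801.9 m/s

3801.9


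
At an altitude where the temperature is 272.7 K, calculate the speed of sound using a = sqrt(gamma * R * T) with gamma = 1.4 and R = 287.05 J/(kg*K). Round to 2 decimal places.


Step 1: gamma * R * T = 1.4 * 287.05 * 272.7 = 109589.949
Step 2: a = sqrt(109589.949) = 331.04 m/s

331.04


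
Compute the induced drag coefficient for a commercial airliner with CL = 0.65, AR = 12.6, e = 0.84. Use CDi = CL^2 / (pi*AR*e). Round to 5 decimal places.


Step 1: CL^2 = 0.65^2 = 0.4225
Step 2: pi * AR * e = 3.14159 * 12.6 * 0.84 = 33.250617
Step 3: CDi = 0.4225 / 33.250617 = 0.01271

0.01271


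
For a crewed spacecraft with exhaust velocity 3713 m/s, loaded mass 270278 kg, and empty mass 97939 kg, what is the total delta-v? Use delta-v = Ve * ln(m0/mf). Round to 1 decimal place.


Step 1: Mass ratio m0/mf = 270278 / 97939 = 2.759657
Step 2: ln(2.759657) = 1.015106
Step 3: delta-v = 3713 * 1.015106 = 3769.1 m/s

3769.1


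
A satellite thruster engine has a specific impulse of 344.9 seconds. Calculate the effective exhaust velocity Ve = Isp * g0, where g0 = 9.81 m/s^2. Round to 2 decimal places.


Step 1: Ve = Isp * g0 = 344.9 * 9.81
Step 2: Ve = 3383.47 m/s

3383.47


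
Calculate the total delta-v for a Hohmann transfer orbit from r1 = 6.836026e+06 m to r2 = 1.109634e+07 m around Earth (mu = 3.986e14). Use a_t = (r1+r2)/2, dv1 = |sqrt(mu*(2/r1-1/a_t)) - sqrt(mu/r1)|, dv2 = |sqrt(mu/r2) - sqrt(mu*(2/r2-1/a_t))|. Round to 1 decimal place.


Step 1: Transfer semi-major axis a_t = (6.836026e+06 + 1.109634e+07) / 2 = 8.966183e+06 m
Step 2: v1 (circular at r1) = sqrt(mu/r1) = 7636.02 m/s
Step 3: v_t1 = sqrt(mu*(2/r1 - 1/a_t)) = 8494.79 m/s
Step 4: dv1 = |8494.79 - 7636.02| = 858.78 m/s
Step 5: v2 (circular at r2) = 5993.48 m/s, v_t2 = 5233.31 m/s
Step 6: dv2 = |5993.48 - 5233.31| = 760.16 m/s
Step 7: Total delta-v = 858.78 + 760.16 = 1618.9 m/s

1618.9


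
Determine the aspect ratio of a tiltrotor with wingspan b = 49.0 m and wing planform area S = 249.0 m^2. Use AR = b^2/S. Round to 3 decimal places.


Step 1: b^2 = 49.0^2 = 2401.0
Step 2: AR = 2401.0 / 249.0 = 9.643

9.643


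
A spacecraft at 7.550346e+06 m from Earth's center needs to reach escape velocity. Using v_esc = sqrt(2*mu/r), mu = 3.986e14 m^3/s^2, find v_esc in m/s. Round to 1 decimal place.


Step 1: 2*mu/r = 2 * 3.986e14 / 7.550346e+06 = 105584565.2636
Step 2: v_esc = sqrt(105584565.2636) = 10275.4 m/s

10275.4


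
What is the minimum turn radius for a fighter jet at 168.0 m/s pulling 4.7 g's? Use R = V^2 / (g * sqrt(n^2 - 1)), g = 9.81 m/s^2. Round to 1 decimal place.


Step 1: V^2 = 168.0^2 = 28224.0
Step 2: n^2 - 1 = 4.7^2 - 1 = 21.09
Step 3: sqrt(21.09) = 4.592385
Step 4: R = 28224.0 / (9.81 * 4.592385) = 626.5 m

626.5


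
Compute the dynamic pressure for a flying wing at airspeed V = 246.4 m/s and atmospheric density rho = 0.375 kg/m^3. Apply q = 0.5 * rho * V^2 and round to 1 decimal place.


Step 1: V^2 = 246.4^2 = 60712.96
Step 2: q = 0.5 * 0.375 * 60712.96
Step 3: q = 11383.7 Pa

11383.7


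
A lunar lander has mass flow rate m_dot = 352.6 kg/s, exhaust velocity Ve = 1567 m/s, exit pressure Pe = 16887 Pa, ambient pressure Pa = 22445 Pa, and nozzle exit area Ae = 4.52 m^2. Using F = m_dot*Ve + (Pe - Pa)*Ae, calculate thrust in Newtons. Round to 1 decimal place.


Step 1: Momentum thrust = m_dot * Ve = 352.6 * 1567 = 552524.2 N
Step 2: Pressure thrust = (Pe - Pa) * Ae = (16887 - 22445) * 4.52 = -25122.16 N
Step 3: Total thrust F = 552524.2 + -25122.16 = 527402.0 N

527402.0


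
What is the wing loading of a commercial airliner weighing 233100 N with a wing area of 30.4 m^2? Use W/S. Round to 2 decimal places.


Step 1: Wing loading = W / S = 233100 / 30.4
Step 2: Wing loading = 7667.76 N/m^2

7667.76


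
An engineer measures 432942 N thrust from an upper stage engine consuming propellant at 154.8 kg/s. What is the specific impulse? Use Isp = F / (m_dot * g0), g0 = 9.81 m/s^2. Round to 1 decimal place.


Step 1: m_dot * g0 = 154.8 * 9.81 = 1518.59
Step 2: Isp = 432942 / 1518.59 = 285.1 s

285.1


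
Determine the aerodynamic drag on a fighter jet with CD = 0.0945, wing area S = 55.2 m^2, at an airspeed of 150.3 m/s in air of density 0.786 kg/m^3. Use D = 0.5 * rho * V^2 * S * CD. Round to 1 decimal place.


Step 1: Dynamic pressure q = 0.5 * 0.786 * 150.3^2 = 8877.9054 Pa
Step 2: Drag D = q * S * CD = 8877.9054 * 55.2 * 0.0945
Step 3: D = 46310.7 N

46310.7


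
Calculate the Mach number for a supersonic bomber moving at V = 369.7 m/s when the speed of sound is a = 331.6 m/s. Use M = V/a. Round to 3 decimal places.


Step 1: M = V / a = 369.7 / 331.6
Step 2: M = 1.115

1.115


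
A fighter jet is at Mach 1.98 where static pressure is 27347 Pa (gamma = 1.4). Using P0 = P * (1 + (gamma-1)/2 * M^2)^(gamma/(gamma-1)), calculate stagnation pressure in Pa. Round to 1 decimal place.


Step 1: (gamma-1)/2 * M^2 = 0.2 * 3.9204 = 0.78408
Step 2: 1 + 0.78408 = 1.78408
Step 3: Exponent gamma/(gamma-1) = 3.5
Step 4: P0 = 27347 * 1.78408^3.5 = 207424.4 Pa

207424.4
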